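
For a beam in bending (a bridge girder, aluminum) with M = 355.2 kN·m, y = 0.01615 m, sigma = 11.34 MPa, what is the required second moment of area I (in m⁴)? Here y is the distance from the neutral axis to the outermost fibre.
Model: a beam in bending, so sigma = (M·y) / I.
Solve for I: I = (M·y) / sigma.
Convert to SI units:
  M = 355.2 kN·m = 355200 N·m
  sigma = 11.34 MPa = 1.134 × 10⁷ Pa
Substitute:
  I = (355200 × 0.01615) / (1.134 × 10⁷)
  I = 0.0005059 m⁴
Final answer: I = 0.0005059 m⁴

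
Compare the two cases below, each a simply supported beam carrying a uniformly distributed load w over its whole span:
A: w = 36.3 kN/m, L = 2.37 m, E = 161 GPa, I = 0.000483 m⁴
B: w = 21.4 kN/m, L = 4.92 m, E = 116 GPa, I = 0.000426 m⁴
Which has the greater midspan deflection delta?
Model: a simply supported beam carrying a uniformly distributed load w over its whole span, so delta = (5·w·L^4) / (384·E·I) (SI units).
  A: delta = (5 × 36300 × 2.37^4) / (384 × (1.61 × 10¹¹) × 0.000483) = 0.0001918 m = 0.1918 mm
  B: delta = (5 × 21400 × 4.92^4) / (384 × (1.16 × 10¹¹) × 0.000426) = 0.003304 m = 3.304 mm
3.304 mm > 0.1918 mm, so B is larger.
Final answer: B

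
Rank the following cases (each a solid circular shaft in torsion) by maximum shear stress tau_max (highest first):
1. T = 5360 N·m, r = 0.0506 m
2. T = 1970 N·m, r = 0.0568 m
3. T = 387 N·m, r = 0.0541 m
Model: a solid circular shaft in torsion, so tau_max = (2·T) / (π·r^3) (SI units).
  Case 1: tau_max = (2 × 5360) / (π × 0.0506^3) = 2.634 × 10⁷ Pa = 26.34 MPa
  Case 2: tau_max = (2 × 1970) / (π × 0.0568^3) = 6.844 × 10⁶ Pa = 6.844 MPa
  Case 3: tau_max = (2 × 387) / (π × 0.0541^3) = 1.556 × 10⁶ Pa = 1.556 MPa
Ordering: 26.34 MPa (case 1) > 6.844 MPa (case 2) > 1.556 MPa (case 3)
Final answer: 1, 2, 3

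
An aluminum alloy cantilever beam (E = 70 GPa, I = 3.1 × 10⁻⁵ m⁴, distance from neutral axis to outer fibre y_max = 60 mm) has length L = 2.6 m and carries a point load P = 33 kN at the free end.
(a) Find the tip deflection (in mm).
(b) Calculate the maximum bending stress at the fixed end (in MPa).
(a) Tip deflection of a cantilever with an end point load: δ = P·L^3 / (3·E·I). Convert P = 33 kN = 33000 N, E = 70 GPa = 7 × 10¹⁰ Pa.
  δ = (33000 × 2.6^3) / (3 × (7 × 10¹⁰) × (3.1 × 10⁻⁵)) = 0.08909 m = 89.09 mm
(b) Maximum bending moment at the fixed end: M = P·L = 33000 × 2.6 = 85800 N·m. Convert y_max = 60 mm = 0.06 m.
  σ = M·y_max / I = (85800 × 0.06) / (3.1 × 10⁻⁵) = 1.661 × 10⁸ Pa = 166.1 MPa
Final answer: (a) δ = 89.09 mm, (b) σ = 166.1 MPa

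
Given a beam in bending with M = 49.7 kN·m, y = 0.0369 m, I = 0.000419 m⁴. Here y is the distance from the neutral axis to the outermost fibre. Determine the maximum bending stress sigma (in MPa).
Model: a beam in bending, so sigma = (M·y) / I.
Convert to SI units:
  M = 49.7 kN·m = 49700 N·m
Substitute:
  sigma = (49700 × 0.0369) / 0.000419
  sigma = 4.377 × 10⁶ Pa
Convert: sigma = 4.377 × 10⁶ Pa = 4.377 MPa
Final answer: sigma = 4.377 MPa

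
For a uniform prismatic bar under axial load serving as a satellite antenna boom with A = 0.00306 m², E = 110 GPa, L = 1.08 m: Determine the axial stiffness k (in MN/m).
Model: a uniform prismatic bar under axial load, so k = (A·E) / L.
Convert to SI units:
  E = 110 GPa = 1.1 × 10¹¹ Pa
Substitute:
  k = (0.00306 × (1.1 × 10¹¹)) / 1.08
  k = 3.117 × 10⁸ N/m
Convert: k = 3.117 × 10⁸ N/m = 311.7 MN/m
Final answer: k = 311.7 MN/m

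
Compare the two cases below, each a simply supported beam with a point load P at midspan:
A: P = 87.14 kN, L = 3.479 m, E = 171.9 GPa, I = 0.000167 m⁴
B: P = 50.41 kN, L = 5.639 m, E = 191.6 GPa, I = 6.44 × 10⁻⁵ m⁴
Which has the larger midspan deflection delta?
Model: a simply supported beam with a point load P at midspan, so delta = (P·L^3) / (48·E·I) (SI units).
  A: delta = (87140 × 3.479^3) / (48 × (1.719 × 10¹¹) × 0.000167) = 0.002663 m = 2.663 mm
  B: delta = (50410 × 5.639^3) / (48 × (1.916 × 10¹¹) × (6.44 × 10⁻⁵)) = 0.01526 m = 15.26 mm
15.26 mm > 2.663 mm, so B is larger.
Final answer: B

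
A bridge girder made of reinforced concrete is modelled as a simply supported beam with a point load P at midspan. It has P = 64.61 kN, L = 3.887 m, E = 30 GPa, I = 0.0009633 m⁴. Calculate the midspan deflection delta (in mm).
Model: a simply supported beam with a point load P at midspan, so delta = (P·L^3) / (48·E·I).
Convert to SI units:
  P = 64.61 kN = 64610 N
  E = 30 GPa = 3 × 10¹⁰ Pa
Substitute:
  delta = (64610 × 3.887^3) / (48 × (3 × 10¹⁰) × 0.0009633)
  delta = 0.002735 m
Convert: delta = 0.002735 m = 2.735 mm
Final answer: delta = 2.735 mm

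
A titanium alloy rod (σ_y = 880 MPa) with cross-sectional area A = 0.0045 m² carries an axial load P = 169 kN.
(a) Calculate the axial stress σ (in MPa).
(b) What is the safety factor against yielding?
(a) Axial stress σ = P/A. Convert P = 169 kN = 169000 N.
  σ = 169000 / 0.0045 = 3.756 × 10⁷ Pa = 37.56 MPa
(b) Safety factor SF = σ_y/σ = 880 / 37.56 = 23.43
Final answer: (a) σ = 37.56 MPa, (b) SF = 23.43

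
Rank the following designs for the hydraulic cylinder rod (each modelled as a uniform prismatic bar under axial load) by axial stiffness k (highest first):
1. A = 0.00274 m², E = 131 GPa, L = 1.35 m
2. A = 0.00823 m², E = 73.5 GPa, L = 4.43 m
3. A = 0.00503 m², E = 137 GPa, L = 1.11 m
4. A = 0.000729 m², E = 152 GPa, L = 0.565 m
Model: a uniform prismatic bar under axial load, so k = (A·E) / L (SI units).
  Case 1: k = (0.00274 × (1.31 × 10¹¹)) / 1.35 = 2.659 × 10⁸ N/m = 265.9 MN/m
  Case 2: k = (0.00823 × (7.35 × 10¹⁰)) / 4.43 = 1.365 × 10⁸ N/m = 136.5 MN/m
  Case 3: k = (0.00503 × (1.37 × 10¹¹)) / 1.11 = 6.208 × 10⁸ N/m = 620.8 MN/m
  Case 4: k = (0.000729 × (1.52 × 10¹¹)) / 0.565 = 1.961 × 10⁸ N/m = 196.1 MN/m
Ordering: 620.8 MN/m (case 3) > 265.9 MN/m (case 1) > 196.1 MN/m (case 4) > 136.5 MN/m (case 2)
Final answer: 3, 1, 4, 2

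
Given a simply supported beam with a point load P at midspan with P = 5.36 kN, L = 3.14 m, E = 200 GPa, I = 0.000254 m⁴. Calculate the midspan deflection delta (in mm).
Model: a simply supported beam with a point load P at midspan, so delta = (P·L^3) / (48·E·I).
Convert to SI units:
  P = 5.36 kN = 5360 N
  E = 200 GPa = 2 × 10¹¹ Pa
Substitute:
  delta = (5360 × 3.14^3) / (48 × (2 × 10¹¹) × 0.000254)
  delta = 6.805 × 10⁻⁵ m
Convert: delta = 6.805 × 10⁻⁵ m = 0.06805 mm
Final answer: delta = 0.06805 mm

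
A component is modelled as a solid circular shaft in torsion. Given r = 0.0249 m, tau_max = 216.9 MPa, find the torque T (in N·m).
Model: a solid circular shaft in torsion, so tau_max = (2·T) / (π·r^3).
Solve for T: T = (π·tau_max·r^3) / 2.
Convert to SI units:
  tau_max = 216.9 MPa = 2.169 × 10⁸ Pa
Substitute:
  T = (π × (2.169 × 10⁸) × 0.0249^3) / 2
  T = 5260 N·m
Final answer: T = 5260 N·m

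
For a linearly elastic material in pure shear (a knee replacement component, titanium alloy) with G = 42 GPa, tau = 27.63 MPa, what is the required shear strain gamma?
Model: a linearly elastic material in pure shear, so tau = G·gamma.
Solve for gamma: gamma = tau / G.
Convert to SI units:
  G = 42 GPa = 4.2 × 10¹⁰ Pa
  tau = 27.63 MPa = 2.763 × 10⁷ Pa
Substitute:
  gamma = (2.763 × 10⁷) / (4.2 × 10¹⁰)
  gamma = 0.0006579
Final answer: gamma = 0.0006579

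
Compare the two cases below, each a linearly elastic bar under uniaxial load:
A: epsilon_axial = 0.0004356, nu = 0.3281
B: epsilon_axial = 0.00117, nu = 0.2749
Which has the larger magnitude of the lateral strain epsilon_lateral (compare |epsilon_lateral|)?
Model: a linearly elastic bar under uniaxial load, so epsilon_lateral = -nu·epsilon_axial (SI units).
  A: epsilon_lateral = -(0.3281 × 0.0004356) = -0.0001429
  B: epsilon_lateral = -(0.2749 × 0.00117) = -0.0003216
|epsilon_lateral|: A = 0.0001429, B = 0.0003216, so B is larger in magnitude.
Final answer: B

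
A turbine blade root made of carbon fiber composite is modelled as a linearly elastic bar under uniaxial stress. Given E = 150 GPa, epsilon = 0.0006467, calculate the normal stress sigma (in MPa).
Model: a linearly elastic bar under uniaxial stress, so epsilon = sigma / E.
Solve for sigma: sigma = epsilon·E.
Convert to SI units:
  E = 150 GPa = 1.5 × 10¹¹ Pa
Substitute:
  sigma = 0.0006467 × (1.5 × 10¹¹)
  sigma = 9.701 × 10⁷ Pa
Convert: sigma = 9.701 × 10⁷ Pa = 97.01 MPa
Final answer: sigma = 97.01 MPa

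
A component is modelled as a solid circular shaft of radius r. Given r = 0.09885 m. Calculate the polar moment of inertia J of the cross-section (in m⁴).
Model: a solid circular shaft of radius r, so J = (π·r^4) / 2.
Substitute:
  J = (π × 0.09885^4) / 2
  J = 0.00015 m⁴
Final answer: J = 0.00015 m⁴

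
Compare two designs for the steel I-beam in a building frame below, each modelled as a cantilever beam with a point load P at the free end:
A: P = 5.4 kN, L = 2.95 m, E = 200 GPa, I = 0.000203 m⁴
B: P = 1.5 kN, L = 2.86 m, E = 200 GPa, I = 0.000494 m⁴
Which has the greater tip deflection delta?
Model: a cantilever beam with a point load P at the free end, so delta = (P·L^3) / (3·E·I) (SI units).
  A: delta = (5400 × 2.95^3) / (3 × (2 × 10¹¹) × 0.000203) = 0.001138 m = 1.138 mm
  B: delta = (1500 × 2.86^3) / (3 × (2 × 10¹¹) × 0.000494) = 0.0001184 m = 0.1184 mm
1.138 mm > 0.1184 mm, so A is larger.
Final answer: A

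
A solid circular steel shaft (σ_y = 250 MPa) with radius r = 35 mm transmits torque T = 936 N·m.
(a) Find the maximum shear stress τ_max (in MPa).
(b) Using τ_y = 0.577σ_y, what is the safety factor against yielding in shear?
(a) For a solid circular shaft, τ_max = T·r/J with J = π·r^4/2, i.e. τ_max = 2·T / (π·r^3). Convert r = 35 mm = 0.035 m.
  τ_max = (2 × 936) / (π × 0.035^3) = 1.39 × 10⁷ Pa = 13.9 MPa
(b) τ_y = 0.577 × 250 = 144.25 MPa
  SF = τ_y/τ_max = 144.25 / 13.9 = 10.38
Final answer: (a) τ_max = 13.9 MPa, (b) SF = 10.38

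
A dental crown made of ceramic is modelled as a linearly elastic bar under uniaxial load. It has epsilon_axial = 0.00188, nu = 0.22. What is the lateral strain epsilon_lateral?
Model: a linearly elastic bar under uniaxial load, so epsilon_lateral = -nu·epsilon_axial.
Substitute:
  epsilon_lateral = -(0.22 × 0.00188)
  epsilon_lateral = -0.0004136
Final answer: epsilon_lateral = -0.0004136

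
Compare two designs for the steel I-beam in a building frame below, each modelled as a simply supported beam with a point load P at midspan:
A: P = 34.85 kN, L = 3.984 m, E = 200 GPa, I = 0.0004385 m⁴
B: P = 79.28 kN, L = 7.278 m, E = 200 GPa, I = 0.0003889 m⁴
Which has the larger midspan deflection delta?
Model: a simply supported beam with a point load P at midspan, so delta = (P·L^3) / (48·E·I) (SI units).
  A: delta = (34850 × 3.984^3) / (48 × (2 × 10¹¹) × 0.0004385) = 0.0005235 m = 0.5235 mm
  B: delta = (79280 × 7.278^3) / (48 × (2 × 10¹¹) × 0.0003889) = 0.008186 m = 8.186 mm
8.186 mm > 0.5235 mm, so B is larger.
Final answer: B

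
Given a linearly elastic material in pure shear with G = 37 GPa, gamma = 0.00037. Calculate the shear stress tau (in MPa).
Model: a linearly elastic material in pure shear, so tau = G·gamma.
Convert to SI units:
  G = 37 GPa = 3.7 × 10¹⁰ Pa
Substitute:
  tau = (3.7 × 10¹⁰) × 0.00037
  tau = 1.369 × 10⁷ Pa
Convert: tau = 1.369 × 10⁷ Pa = 13.69 MPa
Final answer: tau = 13.69 MPa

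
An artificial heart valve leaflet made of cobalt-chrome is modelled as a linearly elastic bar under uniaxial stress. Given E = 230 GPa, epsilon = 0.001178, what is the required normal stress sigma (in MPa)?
Model: a linearly elastic bar under uniaxial stress, so epsilon = sigma / E.
Solve for sigma: sigma = epsilon·E.
Convert to SI units:
  E = 230 GPa = 2.3 × 10¹¹ Pa
Substitute:
  sigma = 0.001178 × (2.3 × 10¹¹)
  sigma = 2.709 × 10⁸ Pa
Convert: sigma = 2.709 × 10⁸ Pa = 270.9 MPa
Final answer: sigma = 270.9 MPa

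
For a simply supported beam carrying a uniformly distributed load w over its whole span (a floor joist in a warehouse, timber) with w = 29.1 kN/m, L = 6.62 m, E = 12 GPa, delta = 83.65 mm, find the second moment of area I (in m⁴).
Model: a simply supported beam carrying a uniformly distributed load w over its whole span, so delta = (5·w·L^4) / (384·E·I).
Solve for I: I = (5·w·L^4) / (384·delta·E).
Convert to SI units:
  w = 29.1 kN/m = 29100 N/m
  E = 12 GPa = 1.2 × 10¹⁰ Pa
  delta = 83.65 mm = 0.08365 m
Substitute:
  I = (5 × 29100 × 6.62^4) / (384 × 0.08365 × (1.2 × 10¹⁰))
  I = 0.000725 m⁴
Final answer: I = 0.000725 m⁴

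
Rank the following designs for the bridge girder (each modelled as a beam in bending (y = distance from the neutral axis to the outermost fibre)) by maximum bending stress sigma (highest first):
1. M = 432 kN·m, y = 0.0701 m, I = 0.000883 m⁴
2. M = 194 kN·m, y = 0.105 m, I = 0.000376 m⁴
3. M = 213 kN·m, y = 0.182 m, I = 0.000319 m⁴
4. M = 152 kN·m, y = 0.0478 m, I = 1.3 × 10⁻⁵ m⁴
Model: a beam in bending (y = distance from the neutral axis to the outermost fibre), so sigma = (M·y) / I (SI units).
  Case 1: sigma = (432000 × 0.0701) / 0.000883 = 3.43 × 10⁷ Pa = 34.3 MPa
  Case 2: sigma = (194000 × 0.105) / 0.000376 = 5.418 × 10⁷ Pa = 54.18 MPa
  Case 3: sigma = (213000 × 0.182) / 0.000319 = 1.215 × 10⁸ Pa = 121.5 MPa
  Case 4: sigma = (152000 × 0.0478) / (1.3 × 10⁻⁵) = 5.589 × 10⁸ Pa = 558.9 MPa
Ordering: 558.9 MPa (case 4) > 121.5 MPa (case 3) > 54.18 MPa (case 2) > 34.3 MPa (case 1)
Final answer: 4, 3, 2, 1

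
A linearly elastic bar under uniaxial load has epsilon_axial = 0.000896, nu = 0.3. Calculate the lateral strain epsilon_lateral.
Model: a linearly elastic bar under uniaxial load, so epsilon_lateral = -nu·epsilon_axial.
Substitute:
  epsilon_lateral = -(0.3 × 0.000896)
  epsilon_lateral = -0.0002688
Final answer: epsilon_lateral = -0.0002688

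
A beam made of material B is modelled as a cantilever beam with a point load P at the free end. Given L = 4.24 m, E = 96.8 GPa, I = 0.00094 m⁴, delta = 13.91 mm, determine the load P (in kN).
Model: a cantilever beam with a point load P at the free end, so delta = (P·L^3) / (3·E·I).
Solve for P: P = (3·delta·E·I) / L^3.
Convert to SI units:
  E = 96.8 GPa = 9.68 × 10¹⁰ Pa
  delta = 13.91 mm = 0.01391 m
Substitute:
  P = (3 × 0.01391 × (9.68 × 10¹⁰) × 0.00094) / 4.24^3
  P = 49810 N
Convert: P = 49810 N = 49.81 kN
Final answer: P = 49.81 kN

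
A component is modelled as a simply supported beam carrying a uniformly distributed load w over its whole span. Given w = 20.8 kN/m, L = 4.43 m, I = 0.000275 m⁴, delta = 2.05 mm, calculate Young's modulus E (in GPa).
Model: a simply supported beam carrying a uniformly distributed load w over its whole span, so delta = (5·w·L^4) / (384·E·I).
Solve for E: E = (5·w·L^4) / (384·delta·I).
Convert to SI units:
  w = 20.8 kN/m = 20800 N/m
  delta = 2.05 mm = 0.00205 m
Substitute:
  E = (5 × 20800 × 4.43^4) / (384 × 0.00205 × 0.000275)
  E = 1.85 × 10¹¹ Pa
Convert: E = 1.85 × 10¹¹ Pa = 185 GPa
Final answer: E = 185 GPa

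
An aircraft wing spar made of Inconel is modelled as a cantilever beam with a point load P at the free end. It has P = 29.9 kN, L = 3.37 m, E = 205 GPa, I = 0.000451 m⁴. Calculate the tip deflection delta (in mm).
Model: a cantilever beam with a point load P at the free end, so delta = (P·L^3) / (3·E·I).
Convert to SI units:
  P = 29.9 kN = 29900 N
  E = 205 GPa = 2.05 × 10¹¹ Pa
Substitute:
  delta = (29900 × 3.37^3) / (3 × (2.05 × 10¹¹) × 0.000451)
  delta = 0.004126 m
Convert: delta = 0.004126 m = 4.126 mm
Final answer: delta = 4.126 mm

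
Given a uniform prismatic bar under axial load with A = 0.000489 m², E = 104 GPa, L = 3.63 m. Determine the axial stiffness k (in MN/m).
Model: a uniform prismatic bar under axial load, so k = (A·E) / L.
Convert to SI units:
  E = 104 GPa = 1.04 × 10¹¹ Pa
Substitute:
  k = (0.000489 × (1.04 × 10¹¹)) / 3.63
  k = 1.401 × 10⁷ N/m
Convert: k = 1.401 × 10⁷ N/m = 14.01 MN/m
Final answer: k = 14.01 MN/m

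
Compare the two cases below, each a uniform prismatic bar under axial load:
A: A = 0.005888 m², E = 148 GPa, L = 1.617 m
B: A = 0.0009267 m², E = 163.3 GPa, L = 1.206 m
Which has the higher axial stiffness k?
Model: a uniform prismatic bar under axial load, so k = (A·E) / L (SI units).
  A: k = (0.005888 × (1.48 × 10¹¹)) / 1.617 = 5.389 × 10⁸ N/m = 538.9 MN/m
  B: k = (0.0009267 × (1.633 × 10¹¹)) / 1.206 = 1.255 × 10⁸ N/m = 125.5 MN/m
538.9 MN/m > 125.5 MN/m, so A is larger.
Final answer: A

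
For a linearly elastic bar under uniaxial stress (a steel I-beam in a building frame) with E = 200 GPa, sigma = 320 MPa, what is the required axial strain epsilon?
Model: a linearly elastic bar under uniaxial stress, so sigma = E·epsilon.
Solve for epsilon: epsilon = sigma / E.
Convert to SI units:
  E = 200 GPa = 2 × 10¹¹ Pa
  sigma = 320 MPa = 3.2 × 10⁸ Pa
Substitute:
  epsilon = (3.2 × 10⁸) / (2 × 10¹¹)
  epsilon = 0.0016
Final answer: epsilon = 0.0016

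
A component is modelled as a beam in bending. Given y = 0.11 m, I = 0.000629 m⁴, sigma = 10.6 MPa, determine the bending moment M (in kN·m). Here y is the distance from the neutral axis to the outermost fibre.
Model: a beam in bending, so sigma = (M·y) / I.
Solve for M: M = (sigma·I) / y.
Convert to SI units:
  sigma = 10.6 MPa = 1.06 × 10⁷ Pa
Substitute:
  M = ((1.06 × 10⁷) × 0.000629) / 0.11
  M = 60610 N·m
Convert: M = 60610 N·m = 60.61 kN·m
Final answer: M = 60.61 kN·m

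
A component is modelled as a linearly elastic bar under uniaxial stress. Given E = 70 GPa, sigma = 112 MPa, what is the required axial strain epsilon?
Model: a linearly elastic bar under uniaxial stress, so sigma = E·epsilon.
Solve for epsilon: epsilon = sigma / E.
Convert to SI units:
  E = 70 GPa = 7 × 10¹⁰ Pa
  sigma = 112 MPa = 1.12 × 10⁸ Pa
Substitute:
  epsilon = (1.12 × 10⁸) / (7 × 10¹⁰)
  epsilon = 0.0016
Final answer: epsilon = 0.0016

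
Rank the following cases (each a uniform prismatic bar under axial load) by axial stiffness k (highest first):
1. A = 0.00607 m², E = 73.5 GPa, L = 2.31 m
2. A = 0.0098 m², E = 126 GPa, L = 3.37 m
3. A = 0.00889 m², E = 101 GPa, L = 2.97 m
Model: a uniform prismatic bar under axial load, so k = (A·E) / L (SI units).
  Case 1: k = (0.00607 × (7.35 × 10¹⁰)) / 2.31 = 1.931 × 10⁸ N/m = 193.1 MN/m
  Case 2: k = (0.0098 × (1.26 × 10¹¹)) / 3.37 = 3.664 × 10⁸ N/m = 366.4 MN/m
  Case 3: k = (0.00889 × (1.01 × 10¹¹)) / 2.97 = 3.023 × 10⁸ N/m = 302.3 MN/m
Ordering: 366.4 MN/m (case 2) > 302.3 MN/m (case 3) > 193.1 MN/m (case 1)
Final answer: 2, 3, 1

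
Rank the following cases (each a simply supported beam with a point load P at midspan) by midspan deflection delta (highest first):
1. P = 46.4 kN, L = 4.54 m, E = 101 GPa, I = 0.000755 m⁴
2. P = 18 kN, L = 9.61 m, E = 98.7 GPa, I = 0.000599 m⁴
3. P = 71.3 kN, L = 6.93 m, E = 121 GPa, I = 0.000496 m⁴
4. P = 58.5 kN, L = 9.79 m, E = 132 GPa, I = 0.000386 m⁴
Model: a simply supported beam with a point load P at midspan, so delta = (P·L^3) / (48·E·I) (SI units).
  Case 1: delta = (46400 × 4.54^3) / (48 × (1.01 × 10¹¹) × 0.000755) = 0.001186 m = 1.186 mm
  Case 2: delta = (18000 × 9.61^3) / (48 × (9.87 × 10¹⁰) × 0.000599) = 0.005629 m = 5.629 mm
  Case 3: delta = (71300 × 6.93^3) / (48 × (1.21 × 10¹¹) × 0.000496) = 0.008237 m = 8.237 mm
  Case 4: delta = (58500 × 9.79^3) / (48 × (1.32 × 10¹¹) × 0.000386) = 0.02244 m = 22.44 mm
Ordering: 22.44 mm (case 4) > 8.237 mm (case 3) > 5.629 mm (case 2) > 1.186 mm (case 1)
Final answer: 4, 3, 2, 1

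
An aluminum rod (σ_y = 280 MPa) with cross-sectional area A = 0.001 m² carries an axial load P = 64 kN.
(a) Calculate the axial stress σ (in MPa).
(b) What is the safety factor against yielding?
(a) Axial stress σ = P/A. Convert P = 64 kN = 64000 N.
  σ = 64000 / 0.001 = 6.4 × 10⁷ Pa = 64 MPa
(b) Safety factor SF = σ_y/σ = 280 / 64 = 4.375
Final answer: (a) σ = 64 MPa, (b) SF = 4.375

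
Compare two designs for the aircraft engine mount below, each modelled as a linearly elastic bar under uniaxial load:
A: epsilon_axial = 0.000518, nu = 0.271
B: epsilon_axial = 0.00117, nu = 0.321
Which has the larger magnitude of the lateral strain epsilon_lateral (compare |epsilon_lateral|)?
Model: a linearly elastic bar under uniaxial load, so epsilon_lateral = -nu·epsilon_axial (SI units).
  A: epsilon_lateral = -(0.271 × 0.000518) = -0.0001404
  B: epsilon_lateral = -(0.321 × 0.00117) = -0.0003756
|epsilon_lateral|: A = 0.0001404, B = 0.0003756, so B is larger in magnitude.
Final answer: B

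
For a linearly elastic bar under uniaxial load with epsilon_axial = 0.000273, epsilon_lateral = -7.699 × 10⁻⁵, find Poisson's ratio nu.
Model: a linearly elastic bar under uniaxial load, so epsilon_lateral = -nu·epsilon_axial.
Solve for nu: nu = -epsilon_lateral / epsilon_axial.
Substitute:
  nu = -(-7.699 × 10⁻⁵) / 0.000273
  nu = 0.282
Final answer: nu = 0.282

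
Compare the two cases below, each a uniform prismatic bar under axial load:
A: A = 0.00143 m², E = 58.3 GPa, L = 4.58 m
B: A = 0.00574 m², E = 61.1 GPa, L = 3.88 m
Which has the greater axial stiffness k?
Model: a uniform prismatic bar under axial load, so k = (A·E) / L (SI units).
  A: k = (0.00143 × (5.83 × 10¹⁰)) / 4.58 = 1.82 × 10⁷ N/m = 18.2 MN/m
  B: k = (0.00574 × (6.11 × 10¹⁰)) / 3.88 = 9.039 × 10⁷ N/m = 90.39 MN/m
90.39 MN/m > 18.2 MN/m, so B is larger.
Final answer: B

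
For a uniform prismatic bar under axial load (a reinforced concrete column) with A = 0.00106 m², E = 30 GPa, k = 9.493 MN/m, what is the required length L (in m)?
Model: a uniform prismatic bar under axial load, so k = (A·E) / L.
Solve for L: L = (A·E) / k.
Convert to SI units:
  E = 30 GPa = 3 × 10¹⁰ Pa
  k = 9.493 MN/m = 9.493 × 10⁶ N/m
Substitute:
  L = (0.00106 × (3 × 10¹⁰)) / (9.493 × 10⁶)
  L = 3.35 m
Final answer: L = 3.35 m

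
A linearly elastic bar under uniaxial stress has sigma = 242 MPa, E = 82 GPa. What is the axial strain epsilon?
Model: a linearly elastic bar under uniaxial stress, so epsilon = sigma / E.
Convert to SI units:
  sigma = 242 MPa = 2.42 × 10⁸ Pa
  E = 82 GPa = 8.2 × 10¹⁰ Pa
Substitute:
  epsilon = (2.42 × 10⁸) / (8.2 × 10¹⁰)
  epsilon = 0.002951
Final answer: epsilon = 0.002951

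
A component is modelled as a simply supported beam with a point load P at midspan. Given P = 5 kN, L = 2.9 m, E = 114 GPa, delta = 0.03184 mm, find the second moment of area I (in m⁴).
Model: a simply supported beam with a point load P at midspan, so delta = (P·L^3) / (48·E·I).
Solve for I: I = (P·L^3) / (48·delta·E).
Convert to SI units:
  P = 5 kN = 5000 N
  E = 114 GPa = 1.14 × 10¹¹ Pa
  delta = 0.03184 mm = 3.184 × 10⁻⁵ m
Substitute:
  I = (5000 × 2.9^3) / (48 × (3.184 × 10⁻⁵) × (1.14 × 10¹¹))
  I = 0.0006999 m⁴
Final answer: I = 0.0006999 m⁴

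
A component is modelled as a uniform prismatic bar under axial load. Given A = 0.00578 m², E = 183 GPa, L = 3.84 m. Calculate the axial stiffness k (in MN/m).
Model: a uniform prismatic bar under axial load, so k = (A·E) / L.
Convert to SI units:
  E = 183 GPa = 1.83 × 10¹¹ Pa
Substitute:
  k = (0.00578 × (1.83 × 10¹¹)) / 3.84
  k = 2.755 × 10⁸ N/m
Convert: k = 2.755 × 10⁸ N/m = 275.5 MN/m
Final answer: k = 275.5 MN/m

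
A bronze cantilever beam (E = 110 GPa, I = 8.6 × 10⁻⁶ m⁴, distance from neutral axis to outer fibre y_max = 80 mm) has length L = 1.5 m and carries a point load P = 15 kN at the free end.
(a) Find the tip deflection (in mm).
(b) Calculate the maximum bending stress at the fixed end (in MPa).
(a) Tip deflection of a cantilever with an end point load: δ = P·L^3 / (3·E·I). Convert P = 15 kN = 15000 N, E = 110 GPa = 1.1 × 10¹¹ Pa.
  δ = (15000 × 1.5^3) / (3 × (1.1 × 10¹¹) × (8.6 × 10⁻⁶)) = 0.01784 m = 17.84 mm
(b) Maximum bending moment at the fixed end: M = P·L = 15000 × 1.5 = 22500 N·m. Convert y_max = 80 mm = 0.08 m.
  σ = M·y_max / I = (22500 × 0.08) / (8.6 × 10⁻⁶) = 2.093 × 10⁸ Pa = 209.3 MPa
Final answer: (a) δ = 17.84 mm, (b) σ = 209.3 MPa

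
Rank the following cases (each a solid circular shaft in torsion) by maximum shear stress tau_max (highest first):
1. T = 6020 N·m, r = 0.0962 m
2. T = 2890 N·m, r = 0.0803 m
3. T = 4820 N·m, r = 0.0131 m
Model: a solid circular shaft in torsion, so tau_max = (2·T) / (π·r^3) (SI units).
  Case 1: tau_max = (2 × 6020) / (π × 0.0962^3) = 4.305 × 10⁶ Pa = 4.305 MPa
  Case 2: tau_max = (2 × 2890) / (π × 0.0803^3) = 3.553 × 10⁶ Pa = 3.553 MPa
  Case 3: tau_max = (2 × 4820) / (π × 0.0131^3) = 1.365 × 10⁹ Pa = 1365 MPa
Ordering: 1365 MPa (case 3) > 4.305 MPa (case 1) > 3.553 MPa (case 2)
Final answer: 3, 1, 2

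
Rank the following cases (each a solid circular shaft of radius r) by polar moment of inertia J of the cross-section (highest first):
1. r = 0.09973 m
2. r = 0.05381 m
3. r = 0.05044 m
Model: a solid circular shaft of radius r, so J = (π·r^4) / 2 (SI units).
  Case 1: J = (π × 0.09973^4) / 2 = 0.0001554 m⁴
  Case 2: J = (π × 0.05381^4) / 2 = 1.317 × 10⁻⁵ m⁴
  Case 3: J = (π × 0.05044^4) / 2 = 1.017 × 10⁻⁵ m⁴
Ordering: 0.0001554 m⁴ (case 1) > 1.317 × 10⁻⁵ m⁴ (case 2) > 1.017 × 10⁻⁵ m⁴ (case 3)
Final answer: 1, 2, 3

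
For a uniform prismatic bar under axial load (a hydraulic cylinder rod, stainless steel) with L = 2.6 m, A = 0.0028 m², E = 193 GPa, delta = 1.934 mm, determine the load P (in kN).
Model: a uniform prismatic bar under axial load, so delta = (P·L) / (A·E).
Solve for P: P = (delta·A·E) / L.
Convert to SI units:
  E = 193 GPa = 1.93 × 10¹¹ Pa
  delta = 1.934 mm = 0.001934 m
Substitute:
  P = (0.001934 × 0.0028 × (1.93 × 10¹¹)) / 2.6
  P = 402000 N
Convert: P = 402000 N = 402 kN
Final answer: P = 402 kN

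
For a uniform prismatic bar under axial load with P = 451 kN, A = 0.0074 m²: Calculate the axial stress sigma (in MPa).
Model: a uniform prismatic bar under axial load, so sigma = P / A.
Convert to SI units:
  P = 451 kN = 451000 N
Substitute:
  sigma = 451000 / 0.0074
  sigma = 6.095 × 10⁷ Pa
Convert: sigma = 6.095 × 10⁷ Pa = 60.95 MPa
Final answer: sigma = 60.95 MPa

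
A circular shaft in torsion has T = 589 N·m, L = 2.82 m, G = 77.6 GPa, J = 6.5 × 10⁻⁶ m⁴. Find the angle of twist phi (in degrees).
Model: a circular shaft in torsion, so phi = (T·L) / (G·J).
Convert to SI units:
  G = 77.6 GPa = 7.76 × 10¹⁰ Pa
Substitute:
  phi = (589 × 2.82) / ((7.76 × 10¹⁰) × (6.5 × 10⁻⁶))
  phi = 0.003293 rad
Convert to degrees: phi = 0.003293 × 180/π = 0.1887°
Final answer: phi = 0.1887°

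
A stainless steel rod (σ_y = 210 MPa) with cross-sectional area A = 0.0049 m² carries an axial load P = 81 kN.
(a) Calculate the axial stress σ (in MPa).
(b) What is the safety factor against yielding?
(a) Axial stress σ = P/A. Convert P = 81 kN = 81000 N.
  σ = 81000 / 0.0049 = 1.653 × 10⁷ Pa = 16.53 MPa
(b) Safety factor SF = σ_y/σ = 210 / 16.53 = 12.7
Final answer: (a) σ = 16.53 MPa, (b) SF = 12.7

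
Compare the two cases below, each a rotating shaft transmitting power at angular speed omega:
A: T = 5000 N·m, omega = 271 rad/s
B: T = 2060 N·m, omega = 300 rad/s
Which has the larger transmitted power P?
Model: a rotating shaft transmitting power at angular speed omega, so P = T·omega (SI units).
  A: P = 5000 × 271 = 1.355 × 10⁶ W = 1355 kW
  B: P = 2060 × 300 = 618000 W = 618 kW
1355 kW > 618 kW, so A is larger.
Final answer: A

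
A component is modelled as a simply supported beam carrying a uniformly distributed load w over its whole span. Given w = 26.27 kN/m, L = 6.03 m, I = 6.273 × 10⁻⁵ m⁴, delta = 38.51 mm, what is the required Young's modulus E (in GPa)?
Model: a simply supported beam carrying a uniformly distributed load w over its whole span, so delta = (5·w·L^4) / (384·E·I).
Solve for E: E = (5·w·L^4) / (384·delta·I).
Convert to SI units:
  w = 26.27 kN/m = 26270 N/m
  delta = 38.51 mm = 0.03851 m
Substitute:
  E = (5 × 26270 × 6.03^4) / (384 × 0.03851 × (6.273 × 10⁻⁵))
  E = 1.872 × 10¹¹ Pa
Convert: E = 1.872 × 10¹¹ Pa = 187.2 GPa
Final answer: E = 187.2 GPa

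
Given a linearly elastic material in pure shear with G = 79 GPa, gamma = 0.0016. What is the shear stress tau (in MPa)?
Model: a linearly elastic material in pure shear, so tau = G·gamma.
Convert to SI units:
  G = 79 GPa = 7.9 × 10¹⁰ Pa
Substitute:
  tau = (7.9 × 10¹⁰) × 0.0016
  tau = 1.264 × 10⁸ Pa
Convert: tau = 1.264 × 10⁸ Pa = 126.4 MPa
Final answer: tau = 126.4 MPa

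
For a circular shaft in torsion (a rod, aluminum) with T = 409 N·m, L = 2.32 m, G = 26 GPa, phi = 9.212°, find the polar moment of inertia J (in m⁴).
Model: a circular shaft in torsion, so phi = (T·L) / (G·J).
Solve for J: J = (T·L) / (phi·G).
Convert to SI units:
  G = 26 GPa = 2.6 × 10¹⁰ Pa
  phi = 9.212° = 0.1608 rad
Substitute:
  J = (409 × 2.32) / (0.1608 × (2.6 × 10¹⁰))
  J = 2.27 × 10⁻⁷ m⁴
Final answer: J = 2.27 × 10⁻⁷ m⁴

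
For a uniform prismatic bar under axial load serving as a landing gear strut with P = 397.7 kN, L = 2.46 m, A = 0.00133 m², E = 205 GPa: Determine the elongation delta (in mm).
Model: a uniform prismatic bar under axial load, so delta = (P·L) / (A·E).
Convert to SI units:
  P = 397.7 kN = 397700 N
  E = 205 GPa = 2.05 × 10¹¹ Pa
Substitute:
  delta = (397700 × 2.46) / (0.00133 × (2.05 × 10¹¹))
  delta = 0.003588 m
Convert: delta = 0.003588 m = 3.588 mm
Final answer: delta = 3.588 mm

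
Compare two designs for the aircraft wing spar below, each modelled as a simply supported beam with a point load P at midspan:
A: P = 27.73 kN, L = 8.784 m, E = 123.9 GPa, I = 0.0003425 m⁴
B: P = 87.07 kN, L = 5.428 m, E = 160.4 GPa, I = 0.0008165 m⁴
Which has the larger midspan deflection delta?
Model: a simply supported beam with a point load P at midspan, so delta = (P·L^3) / (48·E·I) (SI units).
  A: delta = (27730 × 8.784^3) / (48 × (1.239 × 10¹¹) × 0.0003425) = 0.009227 m = 9.227 mm
  B: delta = (87070 × 5.428^3) / (48 × (1.604 × 10¹¹) × 0.0008165) = 0.002215 m = 2.215 mm
9.227 mm > 2.215 mm, so A is larger.
Final answer: A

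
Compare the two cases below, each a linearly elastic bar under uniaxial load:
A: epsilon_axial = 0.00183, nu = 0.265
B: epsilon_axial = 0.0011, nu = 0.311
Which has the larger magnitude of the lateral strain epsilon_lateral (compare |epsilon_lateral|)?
Model: a linearly elastic bar under uniaxial load, so epsilon_lateral = -nu·epsilon_axial (SI units).
  A: epsilon_lateral = -(0.265 × 0.00183) = -0.000485
  B: epsilon_lateral = -(0.311 × 0.0011) = -0.0003421
|epsilon_lateral|: A = 0.000485, B = 0.0003421, so A is larger in magnitude.
Final answer: A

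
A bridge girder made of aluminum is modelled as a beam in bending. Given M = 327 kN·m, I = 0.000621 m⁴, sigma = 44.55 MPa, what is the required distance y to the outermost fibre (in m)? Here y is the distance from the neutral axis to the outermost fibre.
Model: a beam in bending, so sigma = (M·y) / I.
Solve for y: y = (sigma·I) / M.
Convert to SI units:
  M = 327 kN·m = 327000 N·m
  sigma = 44.55 MPa = 4.455 × 10⁷ Pa
Substitute:
  y = ((4.455 × 10⁷) × 0.000621) / 327000
  y = 0.0846 m
Final answer: y = 0.0846 m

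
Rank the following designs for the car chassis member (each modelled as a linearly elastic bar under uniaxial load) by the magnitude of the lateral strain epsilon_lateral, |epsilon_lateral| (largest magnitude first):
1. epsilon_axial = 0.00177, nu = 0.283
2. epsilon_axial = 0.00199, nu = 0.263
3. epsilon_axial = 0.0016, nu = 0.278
Model: a linearly elastic bar under uniaxial load, so epsilon_lateral = -nu·epsilon_axial (SI units).
  Case 1: epsilon_lateral = -(0.283 × 0.00177) = -0.0005009
  Case 2: epsilon_lateral = -(0.263 × 0.00199) = -0.0005234
  Case 3: epsilon_lateral = -(0.278 × 0.0016) = -0.0004448
Ordering by |epsilon_lateral|: 0.0005234 (case 2) > 0.0005009 (case 1) > 0.0004448 (case 3)
Final answer: 2, 1, 3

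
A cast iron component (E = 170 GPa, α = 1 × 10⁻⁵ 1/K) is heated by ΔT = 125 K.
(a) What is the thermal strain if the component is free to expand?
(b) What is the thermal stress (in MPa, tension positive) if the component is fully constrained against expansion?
(a) Free thermal strain ε_th = α·ΔT = (1 × 10⁻⁵) × 125 = 0.00125
(b) Fully constrained, the expansion is suppressed, so σ = -E·α·ΔT. Convert E = 170 GPa = 1.7 × 10¹¹ Pa.
  σ = -(1.7 × 10¹¹) × (1 × 10⁻⁵) × 125 = -2.125 × 10⁸ Pa = -212.5 MPa (compressive)
Final answer: (a) ε_th = 0.00125, (b) σ = -212.5 MPa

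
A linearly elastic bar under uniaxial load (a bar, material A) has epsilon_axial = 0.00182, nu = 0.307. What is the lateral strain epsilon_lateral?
Model: a linearly elastic bar under uniaxial load, so epsilon_lateral = -nu·epsilon_axial.
Substitute:
  epsilon_lateral = -(0.307 × 0.00182)
  epsilon_lateral = -0.0005587
Final answer: epsilon_lateral = -0.0005587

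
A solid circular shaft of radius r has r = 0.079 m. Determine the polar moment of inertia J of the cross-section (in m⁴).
Model: a solid circular shaft of radius r, so J = (π·r^4) / 2.
Substitute:
  J = (π × 0.079^4) / 2
  J = 6.118 × 10⁻⁵ m⁴
Final answer: J = 6.118 × 10⁻⁵ m⁴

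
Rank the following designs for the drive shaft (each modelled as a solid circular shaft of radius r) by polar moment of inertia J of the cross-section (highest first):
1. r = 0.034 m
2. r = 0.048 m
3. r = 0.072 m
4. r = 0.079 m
Model: a solid circular shaft of radius r, so J = (π·r^4) / 2 (SI units).
  Case 1: J = (π × 0.034^4) / 2 = 2.099 × 10⁻⁶ m⁴
  Case 2: J = (π × 0.048^4) / 2 = 8.338 × 10⁻⁶ m⁴
  Case 3: J = (π × 0.072^4) / 2 = 4.221 × 10⁻⁵ m⁴
  Case 4: J = (π × 0.079^4) / 2 = 6.118 × 10⁻⁵ m⁴
Ordering: 6.118 × 10⁻⁵ m⁴ (case 4) > 4.221 × 10⁻⁵ m⁴ (case 3) > 8.338 × 10⁻⁶ m⁴ (case 2) > 2.099 × 10⁻⁶ m⁴ (case 1)
Final answer: 4, 3, 2, 1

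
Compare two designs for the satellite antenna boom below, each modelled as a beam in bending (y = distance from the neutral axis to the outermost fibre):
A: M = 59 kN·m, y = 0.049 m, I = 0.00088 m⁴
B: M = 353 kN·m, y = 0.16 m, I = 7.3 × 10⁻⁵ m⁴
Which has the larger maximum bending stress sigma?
Model: a beam in bending (y = distance from the neutral axis to the outermost fibre), so sigma = (M·y) / I (SI units).
  A: sigma = (59000 × 0.049) / 0.00088 = 3.285 × 10⁶ Pa = 3.285 MPa
  B: sigma = (353000 × 0.16) / (7.3 × 10⁻⁵) = 7.737 × 10⁸ Pa = 773.7 MPa
773.7 MPa > 3.285 MPa, so B is larger.
Final answer: B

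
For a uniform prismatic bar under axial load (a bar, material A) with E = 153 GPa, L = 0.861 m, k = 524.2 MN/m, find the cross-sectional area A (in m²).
Model: a uniform prismatic bar under axial load, so k = (A·E) / L.
Solve for A: A = (k·L) / E.
Convert to SI units:
  E = 153 GPa = 1.53 × 10¹¹ Pa
  k = 524.2 MN/m = 5.242 × 10⁸ N/m
Substitute:
  A = ((5.242 × 10⁸) × 0.861) / (1.53 × 10¹¹)
  A = 0.00295 m²
Final answer: A = 0.00295 m²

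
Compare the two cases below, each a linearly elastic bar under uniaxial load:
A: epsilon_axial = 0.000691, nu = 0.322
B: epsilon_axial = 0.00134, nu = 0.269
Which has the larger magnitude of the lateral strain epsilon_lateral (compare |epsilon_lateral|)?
Model: a linearly elastic bar under uniaxial load, so epsilon_lateral = -nu·epsilon_axial (SI units).
  A: epsilon_lateral = -(0.322 × 0.000691) = -0.0002225
  B: epsilon_lateral = -(0.269 × 0.00134) = -0.0003605
|epsilon_lateral|: A = 0.0002225, B = 0.0003605, so B is larger in magnitude.
Final answer: B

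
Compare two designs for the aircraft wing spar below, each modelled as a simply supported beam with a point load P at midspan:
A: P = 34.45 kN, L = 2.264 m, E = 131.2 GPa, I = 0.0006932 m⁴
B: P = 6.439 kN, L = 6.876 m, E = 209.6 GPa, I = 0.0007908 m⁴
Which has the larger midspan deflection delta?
Model: a simply supported beam with a point load P at midspan, so delta = (P·L^3) / (48·E·I) (SI units).
  A: delta = (34450 × 2.264^3) / (48 × (1.312 × 10¹¹) × 0.0006932) = 9.158 × 10⁻⁵ m = 0.09158 mm
  B: delta = (6439 × 6.876^3) / (48 × (2.096 × 10¹¹) × 0.0007908) = 0.0002631 m = 0.2631 mm
0.2631 mm > 0.09158 mm, so B is larger.
Final answer: B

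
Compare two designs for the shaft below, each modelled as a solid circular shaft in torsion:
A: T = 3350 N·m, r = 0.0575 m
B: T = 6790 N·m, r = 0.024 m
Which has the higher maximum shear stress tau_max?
Model: a solid circular shaft in torsion, so tau_max = (2·T) / (π·r^3) (SI units).
  A: tau_max = (2 × 3350) / (π × 0.0575^3) = 1.122 × 10⁷ Pa = 11.22 MPa
  B: tau_max = (2 × 6790) / (π × 0.024^3) = 3.127 × 10⁸ Pa = 312.7 MPa
312.7 MPa > 11.22 MPa, so B is larger.
Final answer: B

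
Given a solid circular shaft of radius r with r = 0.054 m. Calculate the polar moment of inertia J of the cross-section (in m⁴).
Model: a solid circular shaft of radius r, so J = (π·r^4) / 2.
Substitute:
  J = (π × 0.054^4) / 2
  J = 1.336 × 10⁻⁵ m⁴
Final answer: J = 1.336 × 10⁻⁵ m⁴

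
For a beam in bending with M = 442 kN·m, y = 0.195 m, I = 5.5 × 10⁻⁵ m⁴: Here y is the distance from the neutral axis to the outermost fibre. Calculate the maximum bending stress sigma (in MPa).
Model: a beam in bending, so sigma = (M·y) / I.
Convert to SI units:
  M = 442 kN·m = 442000 N·m
Substitute:
  sigma = (442000 × 0.195) / (5.5 × 10⁻⁵)
  sigma = 1.567 × 10⁹ Pa
Convert: sigma = 1.567 × 10⁹ Pa = 1567 MPa
Final answer: sigma = 1567 MPa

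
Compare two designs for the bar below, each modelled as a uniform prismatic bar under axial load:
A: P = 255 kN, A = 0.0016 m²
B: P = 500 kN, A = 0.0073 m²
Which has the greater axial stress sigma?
Model: a uniform prismatic bar under axial load, so sigma = P / A (SI units).
  A: sigma = 255000 / 0.0016 = 1.594 × 10⁸ Pa = 159.4 MPa
  B: sigma = 500000 / 0.0073 = 6.849 × 10⁷ Pa = 68.49 MPa
159.4 MPa > 68.49 MPa, so A is larger.
Final answer: A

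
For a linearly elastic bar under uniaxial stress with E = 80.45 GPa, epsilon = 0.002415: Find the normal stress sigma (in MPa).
Model: a linearly elastic bar under uniaxial stress, so sigma = E·epsilon.
Convert to SI units:
  E = 80.45 GPa = 8.045 × 10¹⁰ Pa
Substitute:
  sigma = (8.045 × 10¹⁰) × 0.002415
  sigma = 1.943 × 10⁸ Pa
Convert: sigma = 1.943 × 10⁸ Pa = 194.3 MPa
Final answer: sigma = 194.3 MPa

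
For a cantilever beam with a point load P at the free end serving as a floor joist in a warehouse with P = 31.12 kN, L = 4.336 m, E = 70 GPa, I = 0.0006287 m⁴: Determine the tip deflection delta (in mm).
Model: a cantilever beam with a point load P at the free end, so delta = (P·L^3) / (3·E·I).
Convert to SI units:
  P = 31.12 kN = 31120 N
  E = 70 GPa = 7 × 10¹⁰ Pa
Substitute:
  delta = (31120 × 4.336^3) / (3 × (7 × 10¹⁰) × 0.0006287)
  delta = 0.01922 m
Convert: delta = 0.01922 m = 19.22 mm
Final answer: delta = 19.22 mm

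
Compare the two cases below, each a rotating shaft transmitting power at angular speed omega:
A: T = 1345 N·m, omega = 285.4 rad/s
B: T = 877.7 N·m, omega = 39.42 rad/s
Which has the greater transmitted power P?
Model: a rotating shaft transmitting power at angular speed omega, so P = T·omega (SI units).
  A: P = 1345 × 285.4 = 383900 W = 383.9 kW
  B: P = 877.7 × 39.42 = 34600 W = 34.6 kW
383.9 kW > 34.6 kW, so A is larger.
Final answer: A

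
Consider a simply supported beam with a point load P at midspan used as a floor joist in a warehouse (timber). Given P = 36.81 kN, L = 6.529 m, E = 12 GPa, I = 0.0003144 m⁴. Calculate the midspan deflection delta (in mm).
Model: a simply supported beam with a point load P at midspan, so delta = (P·L^3) / (48·E·I).
Convert to SI units:
  P = 36.81 kN = 36810 N
  E = 12 GPa = 1.2 × 10¹⁰ Pa
Substitute:
  delta = (36810 × 6.529^3) / (48 × (1.2 × 10¹⁰) × 0.0003144)
  delta = 0.05657 m
Convert: delta = 0.05657 m = 56.57 mm
Final answer: delta = 56.57 mm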